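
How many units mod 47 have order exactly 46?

22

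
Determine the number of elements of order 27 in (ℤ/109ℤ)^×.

φ(109) = 109 − 1 = 108 = 2^2 · 3^3.
(Z/109Z)^× is cyclic (|G| = 108); a cyclic group of order m has exactly φ(d) elements of each order d | m, and none otherwise.
27 = 3^3 divides 108, and φ(27) = 18.

18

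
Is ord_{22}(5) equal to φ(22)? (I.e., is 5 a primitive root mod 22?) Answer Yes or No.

No

φ(22) = φ(2)·φ(11) = 1·10 = 10 = 2 · 5.
5 is a primitive root mod 22 iff 5^(φ(22)/q) ≢ 1 for every prime q | φ(22), i.e. q ∈ {2, 5}.
5^5 ≡ 1 (mod 22)  [q = 2: ≡ 1 ✗]
5^2 ≡ 3 (mod 22)  [q = 5: ≢ 1 ✓]
Since 5^5 ≡ 1, the order of 5 divides 5 < 10, so 5 is not a primitive root.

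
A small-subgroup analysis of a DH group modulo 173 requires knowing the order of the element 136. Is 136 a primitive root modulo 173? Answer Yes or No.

φ(173) = 173 − 1 = 172 = 2^2 · 43.
136 is a primitive root mod 173 iff 136^(φ(173)/q) ≢ 1 for every prime q | φ(173), i.e. q ∈ {2, 43}.
136^86 ≡ 1 (mod 173)  [q = 2: ≡ 1 ✗]
136^4 ≡ 52 (mod 173)  [q = 43: ≢ 1 ✓]
The check at q = 2 fails, so 136 generates a proper subgroup.

No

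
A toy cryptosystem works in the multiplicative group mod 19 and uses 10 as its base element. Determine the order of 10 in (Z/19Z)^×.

18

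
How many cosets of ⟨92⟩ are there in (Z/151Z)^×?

15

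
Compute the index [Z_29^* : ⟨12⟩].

7

Since 12 ∈ (Z/29Z)^×, its order divides φ(29) = 29 − 1 = 28 = 2^2 · 7.
Divisors of 28: 1, 2, 4, 7, 14, 28.
Check 12^d mod 29 for each divisor in increasing order:
12^1 ≡ 12 (mod 29)
12^2 ≡ 28 (mod 29)
12^4 ≡ 1 (mod 29) ✓
The order of 12 is 4, so the subgroup it generates has 4 elements.
The index is φ(29) / ord(12) = 28 / 4 = 7.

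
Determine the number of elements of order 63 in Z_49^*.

0

φ(49) = φ(7^2) = 7·(7−1) = 42 = 2 · 3 · 7.
(Z/49Z)^× is cyclic (|G| = 42); a cyclic group of order m has exactly φ(d) elements of each order d | m, and none otherwise.
Since 63 ∤ 42, the count is 0.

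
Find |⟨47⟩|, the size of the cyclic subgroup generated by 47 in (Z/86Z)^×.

7

The order of 47 must divide φ(86) = φ(2)·φ(43) = 1·42 = 42 = 2 · 3 · 7.
Divisors of 42: 1, 2, 3, 6, 7, 14, 21, 42.
Evaluate successive powers at the divisors of 42:
47^1 ≡ 47 (mod 86)
47^2 ≡ 59 (mod 86)
47^3 ≡ 21 (mod 86)
47^6 ≡ 11 (mod 86)
47^7 ≡ 1 (mod 86) ✓
Hence ord(47) = 7.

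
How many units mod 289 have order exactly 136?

φ(289) = φ(17^2) = 17·(17−1) = 272 = 2^4 · 17.
(Z/289Z)^× is cyclic (|G| = 272); a cyclic group of order m has exactly φ(d) elements of each order d | m, and none otherwise.
136 = 2^3 · 17 divides 272, and φ(136) = 64.

64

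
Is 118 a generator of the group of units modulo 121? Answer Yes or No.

φ(121) = φ(11^2) = 11·(11−1) = 110 = 2 · 5 · 11.
It suffices to check that the order of 118 is not a proper divisor of 110: compute 118^(110/q) for q ∈ {2, 5, 11}.
118^55 ≡ 120 (mod 121)  [q = 2: ≢ 1 ✓]
118^22 ≡ 9 (mod 121)  [q = 5: ≢ 1 ✓]
118^10 ≡ 1 (mod 121)  [q = 11: ≡ 1 ✗]
The check at q = 11 fails, so 118 generates a proper subgroup.

No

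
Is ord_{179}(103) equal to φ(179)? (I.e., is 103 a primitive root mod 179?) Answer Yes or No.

φ(179) = 179 − 1 = 178 = 2 · 89.
An element g generates (Z/179Z)^× iff g^(178/q) ≢ 1 (mod 179) for each prime q ∈ {2, 89}.
103^89 ≡ 178 (mod 179)  [q = 2: ≢ 1 ✓]
103^2 ≡ 48 (mod 179)  [q = 89: ≢ 1 ✓]
None equal 1, so ord_179(103) = 178: 103 is a primitive root.

Yes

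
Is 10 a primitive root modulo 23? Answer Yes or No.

Yes

φ(23) = 23 − 1 = 22 = 2 · 11.
10 is a primitive root mod 23 iff 10^(φ(23)/q) ≢ 1 for every prime q | φ(23), i.e. q ∈ {2, 11}.
10^11 ≡ 22 (mod 23)  [q = 2: ≢ 1 ✓]
10^2 ≡ 8 (mod 23)  [q = 11: ≢ 1 ✓]
None equal 1, so ord_23(10) = 22: 10 is a primitive root.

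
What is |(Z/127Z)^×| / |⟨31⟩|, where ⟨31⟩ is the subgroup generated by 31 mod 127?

2

The order of 31 must divide φ(127) = 127 − 1 = 126 = 2 · 3^2 · 7.
Divisors of 126: 1, 2, 3, 6, 7, 9, 14, 18, 21, 42, 63, 126.
Test each divisor d:
31^1 ≡ 31 (mod 127)
31^2 ≡ 72 (mod 127)
31^3 ≡ 73 (mod 127)
31^6 ≡ 122 (mod 127)
31^7 ≡ 99 (mod 127)
31^9 ≡ 16 (mod 127)
31^14 ≡ 22 (mod 127)
31^18 ≡ 2 (mod 127)
31^21 ≡ 19 (mod 127)
31^42 ≡ 107 (mod 127)
31^63 ≡ 1 (mod 127) ✓
So ord_127(31) = 63, hence |⟨31⟩| = 63.
The index is φ(127) / ord(31) = 126 / 63 = 2.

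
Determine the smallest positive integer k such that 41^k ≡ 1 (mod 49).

ord(41) | φ(49) = φ(7^2) = 7·(7−1) = 42 = 2 · 3 · 7.
Divisors of 42: 1, 2, 3, 6, 7, 14, 21, 42.
Test each divisor d:
41^1 ≡ 41 (mod 49)
41^2 ≡ 15 (mod 49)
41^3 ≡ 27 (mod 49)
41^6 ≡ 43 (mod 49)
41^7 ≡ 48 (mod 49)
41^14 ≡ 1 (mod 49) ✓
Therefore the multiplicative order of 41 modulo 49 is 14.

14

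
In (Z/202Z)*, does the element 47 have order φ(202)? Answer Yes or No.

φ(202) = φ(2)·φ(101) = 1·100 = 100 = 2^2 · 5^2.
47 is a primitive root mod 202 iff 47^(φ(202)/q) ≢ 1 for every prime q | φ(202), i.e. q ∈ {2, 5}.
47^50 ≡ 1 (mod 202)  [q = 2: ≡ 1 ✗]
47^20 ≡ 87 (mod 202)  [q = 5: ≢ 1 ✓]
The check at q = 2 fails, so 47 generates a proper subgroup.

No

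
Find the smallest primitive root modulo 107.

2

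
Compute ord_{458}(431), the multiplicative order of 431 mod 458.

38

By Lagrange's theorem, ord_458(431) divides φ(458) = φ(2)·φ(229) = 1·228 = 228 = 2^2 · 3 · 19.
Divisors of 228: 1, 2, 3, 4, 6, 12, 19, 38, 57, 76, 114, 228.
Test each divisor d:
431^1 ≡ 431 (mod 458)
431^2 ≡ 271 (mod 458)
431^3 ≡ 11 (mod 458)
431^4 ≡ 161 (mod 458)
431^6 ≡ 121 (mod 458)
431^12 ≡ 443 (mod 458)
431^19 ≡ 457 (mod 458)
431^38 ≡ 1 (mod 458) ✓
Hence ord(431) = 38.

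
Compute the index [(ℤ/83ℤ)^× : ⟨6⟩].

Since 6 ∈ (Z/83Z)^×, its order divides φ(83) = 83 − 1 = 82 = 2 · 41.
Divisors of 82: 1, 2, 41, 82.
Compute 6^d (mod 83) for the divisors d until we hit 1:
6^1 ≡ 6 (mod 83)
6^2 ≡ 36 (mod 83)
6^41 ≡ 82 (mod 83)
6^82 ≡ 1 (mod 83) ✓
So ord_83(6) = 82, hence |⟨6⟩| = 82.
[(Z/83Z)^× : ⟨6⟩] = 82/82 = 1.

1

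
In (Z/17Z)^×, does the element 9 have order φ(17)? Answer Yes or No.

φ(17) = 17 − 1 = 16 = 2^4.
Test 9^(16/q) mod 17 for each prime factor q of 16:
9^8 ≡ 1 (mod 17)  [q = 2: ≡ 1 ✗]
Since 9^8 ≡ 1, the order of 9 divides 8 < 16, so 9 is not a primitive root.

No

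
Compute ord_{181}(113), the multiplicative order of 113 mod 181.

60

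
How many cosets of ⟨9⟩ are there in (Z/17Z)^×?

2

Since 9 ∈ (Z/17Z)^×, its order divides φ(17) = 17 − 1 = 16 = 2^4.
Divisors of 16: 1, 2, 4, 8, 16.
Check 9^d mod 17 for each divisor in increasing order:
9^1 ≡ 9
9^2 ≡ 13
9^4 ≡ 16
9^8 ≡ 1
So ord_17(9) = 8, hence |⟨9⟩| = 8.
Index = |(Z/17Z)^×| / |⟨9⟩| = 16 / 8 = 2.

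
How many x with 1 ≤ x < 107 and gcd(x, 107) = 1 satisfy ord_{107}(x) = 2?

1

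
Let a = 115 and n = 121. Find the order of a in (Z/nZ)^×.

55

By Lagrange's theorem, ord_121(115) divides φ(121) = φ(11^2) = 11·(11−1) = 110 = 2 · 5 · 11.
Divisors of 110: 1, 2, 5, 10, 11, 22, 55, 110.
Test each divisor d:
115^1 ≡ 115 (mod 121)
115^2 ≡ 36 (mod 121)
115^5 ≡ 89 (mod 121)
115^10 ≡ 56 (mod 121)
115^11 ≡ 27 (mod 121)
115^22 ≡ 3 (mod 121)
115^55 ≡ 1 (mod 121) ✓
Hence ord(115) = 55.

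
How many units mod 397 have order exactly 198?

60

φ(397) = 397 − 1 = 396 = 2^2 · 3^2 · 11.
Since (Z/397Z)^× is cyclic of order 396, the number of elements of order d is φ(d) when d | 396 and 0 otherwise.
198 = 2 · 3^2 · 11 divides 396, and φ(198) = 60.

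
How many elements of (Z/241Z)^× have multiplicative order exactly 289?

0

φ(241) = 241 − 1 = 240 = 2^4 · 3 · 5.
(Z/241Z)^× is cyclic (|G| = 240); a cyclic group of order m has exactly φ(d) elements of each order d | m, and none otherwise.
Since 289 ∤ 240, the count is 0.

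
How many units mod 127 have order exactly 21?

12

φ(127) = 127 − 1 = 126 = 2 · 3^2 · 7.
(Z/127Z)^× is cyclic (|G| = 126); a cyclic group of order m has exactly φ(d) elements of each order d | m, and none otherwise.
21 = 3 · 7 divides 126, and φ(21) = 12.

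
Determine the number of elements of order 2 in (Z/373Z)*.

1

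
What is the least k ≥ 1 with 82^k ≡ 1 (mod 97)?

96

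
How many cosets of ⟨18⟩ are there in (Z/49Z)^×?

Since 18 ∈ (Z/49Z)^×, its order divides φ(49) = φ(7^2) = 7·(7−1) = 42 = 2 · 3 · 7.
Divisors of 42: 1, 2, 3, 6, 7, 14, 21, 42.
Evaluate successive powers at the divisors of 42:
18^1 ≡ 18 (mod 49)
18^2 ≡ 30 (mod 49)
18^3 ≡ 1 (mod 49) ✓
The order of 18 is 3, so the subgroup it generates has 3 elements.
Index = |(Z/49Z)^×| / |⟨18⟩| = 42 / 3 = 14.

14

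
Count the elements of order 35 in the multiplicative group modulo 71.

φ(71) = 71 − 1 = 70 = 2 · 5 · 7.
Since (Z/71Z)^× is cyclic of order 70, the number of elements of order d is φ(d) when d | 70 and 0 otherwise.
35 = 5 · 7 divides 70, and φ(35) = 24.

24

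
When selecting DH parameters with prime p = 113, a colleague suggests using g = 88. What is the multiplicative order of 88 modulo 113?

56

The order of 88 must divide φ(113) = 113 − 1 = 112 = 2^4 · 7.
Divisors of 112: 1, 2, 4, 7, 8, 14, 16, 28, 56, 112.
Check 88^d mod 113 for each divisor in increasing order:
88^1 ≡ 88
88^2 ≡ 60
88^4 ≡ 97
88^7 ≡ 44
88^8 ≡ 30
88^14 ≡ 15
88^16 ≡ 109
88^28 ≡ 112
88^56 ≡ 1
Therefore the multiplicative order of 88 modulo 113 is 56.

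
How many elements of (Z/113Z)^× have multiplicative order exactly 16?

8

φ(113) = 113 − 1 = 112 = 2^4 · 7.
(Z/113Z)^× is cyclic (|G| = 112); a cyclic group of order m has exactly φ(d) elements of each order d | m, and none otherwise.
16 = 2^4 divides 112, and φ(16) = 8.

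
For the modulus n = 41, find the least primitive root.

6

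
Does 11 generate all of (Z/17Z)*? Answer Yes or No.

Yes

φ(17) = 17 − 1 = 16 = 2^4.
Test 11^(16/q) mod 17 for each prime factor q of 16:
11^8 ≡ 16 (mod 17)  [q = 2: ≢ 1 ✓]
All checks pass, so 11 has order 16 and is a primitive root modulo 17.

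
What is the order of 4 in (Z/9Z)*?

3

ord(4) | φ(9) = φ(3^2) = 3·(3−1) = 6 = 2 · 3.
Divisors of 6: 1, 2, 3, 6.
Compute 4^d (mod 9) for the divisors d until we hit 1:
4^1 ≡ 4
4^2 ≡ 7
4^3 ≡ 1
The smallest such exponent is 3, so the order of 4 is 3.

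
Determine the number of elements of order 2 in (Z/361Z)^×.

1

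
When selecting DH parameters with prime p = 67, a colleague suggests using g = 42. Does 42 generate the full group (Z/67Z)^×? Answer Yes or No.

No

φ(67) = 67 − 1 = 66 = 2 · 3 · 11.
42 is a primitive root mod 67 iff 42^(φ(67)/q) ≢ 1 for every prime q | φ(67), i.e. q ∈ {2, 3, 11}.
42^33 ≡ 66 (mod 67)  [q = 2: ≢ 1 ✓]
42^22 ≡ 1 (mod 67)  [q = 3: ≡ 1 ✗]
42^6 ≡ 62 (mod 67)  [q = 11: ≢ 1 ✓]
42^22 ≡ 1 shows ord(42) | 22, strictly less than φ(67); not a primitive root.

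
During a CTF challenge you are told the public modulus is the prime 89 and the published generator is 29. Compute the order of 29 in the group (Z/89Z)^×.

The order of 29 must divide φ(89) = 89 − 1 = 88 = 2^3 · 11.
Divisors of 88: 1, 2, 4, 8, 11, 22, 44, 88.
Check 29^d mod 89 for each divisor in increasing order:
29^1 ≡ 29
29^2 ≡ 40
29^4 ≡ 87
29^8 ≡ 4
29^11 ≡ 12
29^22 ≡ 55
29^44 ≡ 88
29^88 ≡ 1
Hence ord(29) = 88.

88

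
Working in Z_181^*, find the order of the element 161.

By Lagrange's theorem, ord_181(161) divides φ(181) = 181 − 1 = 180 = 2^2 · 3^2 · 5.
Divisors of 180: 1, 2, 3, 4, 5, 6, 9, 10, 12, 15, 18, 20, 30, 36, 45, 60, 90, 180.
Compute 161^d (mod 181) for the divisors d until we hit 1:
161^1 ≡ 161
161^2 ≡ 38
161^3 ≡ 145
161^4 ≡ 177
161^5 ≡ 80
161^6 ≡ 29
161^9 ≡ 42
161^10 ≡ 65
161^12 ≡ 117
161^15 ≡ 132
161^18 ≡ 135
161^20 ≡ 62
161^30 ≡ 48
161^36 ≡ 125
161^45 ≡ 1
Hence ord(161) = 45.

45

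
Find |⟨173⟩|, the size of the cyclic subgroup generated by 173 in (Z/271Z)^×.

90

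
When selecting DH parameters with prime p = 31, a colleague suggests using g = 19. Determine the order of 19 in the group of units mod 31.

15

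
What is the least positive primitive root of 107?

2

φ(107) = 107 − 1 = 106 = 2 · 53.
Test candidates g = 2, 3, … against the prime factors q ∈ {2, 53} of φ(107): g is a generator iff g^(106/q) ≢ 1 for every such q.
g = 2: 2^53 ≡ 106; 2^2 ≡ 4 — none is 1, so 2 is a primitive root.
So 2 is the smallest generator of (Z/107Z)^×.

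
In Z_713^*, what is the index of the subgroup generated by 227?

2

By Lagrange's theorem, ord_713(227) divides φ(713) = φ(23·31) = (23−1)·(31−1) = 22·30 = 660 = 2^2 · 3 · 5 · 11.
Divisors of 660: 1, 2, 3, 4, 5, 6, 10, 11, 12, 15, 20, 22, 30, 33, 44, 55, 60, 66, 110, 132, 165, 220, 330, 660.
Test each divisor d:
227^1 ≡ 227 (mod 713)
227^2 ≡ 193 (mod 713)
227^3 ≡ 318 (mod 713)
227^4 ≡ 173 (mod 713)
227^5 ≡ 56 (mod 713)
227^6 ≡ 591 (mod 713)
227^10 ≡ 284 (mod 713)
227^11 ≡ 298 (mod 713)
227^12 ≡ 624 (mod 713)
227^15 ≡ 218 (mod 713)
227^20 ≡ 87 (mod 713)
227^22 ≡ 392 (mod 713)
227^30 ≡ 466 (mod 713)
227^33 ≡ 597 (mod 713)
227^44 ≡ 369 (mod 713)
227^55 ≡ 160 (mod 713)
227^60 ≡ 404 (mod 713)
227^66 ≡ 622 (mod 713)
227^110 ≡ 645 (mod 713)
227^132 ≡ 438 (mod 713)
227^165 ≡ 528 (mod 713)
227^220 ≡ 346 (mod 713)
227^330 ≡ 1 (mod 713) ✓
Thus |⟨227⟩| = ord(227) = 330.
Index = |(Z/713Z)^×| / |⟨227⟩| = 660 / 330 = 2.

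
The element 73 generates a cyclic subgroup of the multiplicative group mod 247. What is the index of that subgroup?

6

The order of 73 must divide φ(247) = φ(13·19) = (13−1)·(19−1) = 12·18 = 216 = 2^3 · 3^3.
Divisors of 216: 1, 2, 3, 4, 6, 8, 9, 12, 18, 24, 27, 36, 54, 72, 108, 216.
Test each divisor d:
73^1 ≡ 73 (mod 247)
73^2 ≡ 142 (mod 247)
73^3 ≡ 239 (mod 247)
73^4 ≡ 157 (mod 247)
73^6 ≡ 64 (mod 247)
73^8 ≡ 196 (mod 247)
73^9 ≡ 229 (mod 247)
73^12 ≡ 144 (mod 247)
73^18 ≡ 77 (mod 247)
73^24 ≡ 235 (mod 247)
73^27 ≡ 96 (mod 247)
73^36 ≡ 1 (mod 247) ✓
The order of 73 is 36, so the subgroup it generates has 36 elements.
Index = |(Z/247Z)^×| / |⟨73⟩| = 216 / 36 = 6.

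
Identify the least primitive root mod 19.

φ(19) = 19 − 1 = 18 = 2 · 3^2.
g is a primitive root iff g^(18/q) ≢ 1 (mod 19) for each prime q ∈ {2, 3}.
g = 2: 2^9 ≡ 18; 2^6 ≡ 7 — none is 1, so 2 is a primitive root.
So 2 is the smallest generator of (Z/19Z)^×.

2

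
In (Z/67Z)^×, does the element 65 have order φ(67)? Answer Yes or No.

No

φ(67) = 67 − 1 = 66 = 2 · 3 · 11.
It suffices to check that the order of 65 is not a proper divisor of 66: compute 65^(66/q) for q ∈ {2, 3, 11}.
65^33 ≡ 1 (mod 67)  [q = 2: ≡ 1 ✗]
65^22 ≡ 37 (mod 67)  [q = 3: ≢ 1 ✓]
65^6 ≡ 64 (mod 67)  [q = 11: ≢ 1 ✓]
The check at q = 2 fails, so 65 generates a proper subgroup.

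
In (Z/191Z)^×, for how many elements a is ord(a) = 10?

φ(191) = 191 − 1 = 190 = 2 · 5 · 19.
In a cyclic group of order 190, there are φ(d) elements of order d for each divisor d of 190, and zero for non-divisors.
10 = 2 · 5 divides 190, and φ(10) = 4.

4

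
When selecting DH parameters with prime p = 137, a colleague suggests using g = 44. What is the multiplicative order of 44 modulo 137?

68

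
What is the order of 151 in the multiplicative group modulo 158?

ord(151) | φ(158) = φ(2)·φ(79) = 1·78 = 78 = 2 · 3 · 13.
Divisors of 78: 1, 2, 3, 6, 13, 26, 39, 78.
Check 151^d mod 158 for each divisor in increasing order:
151^1 ≡ 151 (mod 158)
151^2 ≡ 49 (mod 158)
151^3 ≡ 131 (mod 158)
151^6 ≡ 97 (mod 158)
151^13 ≡ 23 (mod 158)
151^26 ≡ 55 (mod 158)
151^39 ≡ 1 (mod 158) ✓
Hence ord(151) = 39.

39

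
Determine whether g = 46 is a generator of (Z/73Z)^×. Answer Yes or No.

φ(73) = 73 − 1 = 72 = 2^3 · 3^2.
46 is a primitive root mod 73 iff 46^(φ(73)/q) ≢ 1 for every prime q | φ(73), i.e. q ∈ {2, 3}.
46^36 ≡ 1 (mod 73)  [q = 2: ≡ 1 ✗]
46^24 ≡ 1 (mod 73)  [q = 3: ≡ 1 ✗]
Since 46^36 ≡ 1, the order of 46 divides 36 < 72, so 46 is not a primitive root.

No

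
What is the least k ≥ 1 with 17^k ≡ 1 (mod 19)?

9

Since 17 ∈ (Z/19Z)^×, its order divides φ(19) = 19 − 1 = 18 = 2 · 3^2.
Divisors of 18: 1, 2, 3, 6, 9, 18.
Evaluate successive powers at the divisors of 18:
17^1 ≡ 17 (mod 19)
17^2 ≡ 4 (mod 19)
17^3 ≡ 11 (mod 19)
17^6 ≡ 7 (mod 19)
17^9 ≡ 1 (mod 19) ✓
Therefore the multiplicative order of 17 modulo 19 is 9.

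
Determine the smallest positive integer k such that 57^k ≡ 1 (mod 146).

18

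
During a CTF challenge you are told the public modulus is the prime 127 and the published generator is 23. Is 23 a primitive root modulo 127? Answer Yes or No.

Yes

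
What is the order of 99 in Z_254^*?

9

ord(99) | φ(254) = φ(2)·φ(127) = 1·126 = 126 = 2 · 3^2 · 7.
Divisors of 126: 1, 2, 3, 6, 7, 9, 14, 18, 21, 42, 63, 126.
Evaluate successive powers at the divisors of 126:
99^1 ≡ 99
99^2 ≡ 149
99^3 ≡ 19
99^6 ≡ 107
99^7 ≡ 179
99^9 ≡ 1
The smallest such exponent is 9, so the order of 99 is 9.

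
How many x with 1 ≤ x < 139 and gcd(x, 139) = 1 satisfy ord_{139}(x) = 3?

2

φ(139) = 139 − 1 = 138 = 2 · 3 · 23.
(Z/139Z)^× is cyclic (|G| = 138); a cyclic group of order m has exactly φ(d) elements of each order d | m, and none otherwise.
3 | 138, and φ(3) = 3 − 1 = 2.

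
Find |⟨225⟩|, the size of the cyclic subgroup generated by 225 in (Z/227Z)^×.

113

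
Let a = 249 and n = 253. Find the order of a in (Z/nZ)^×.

110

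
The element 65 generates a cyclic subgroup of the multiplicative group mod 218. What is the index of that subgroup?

1

ord(65) | φ(218) = φ(2)·φ(109) = 1·108 = 108 = 2^2 · 3^3.
Divisors of 108: 1, 2, 3, 4, 6, 9, 12, 18, 27, 36, 54, 108.
Evaluate successive powers at the divisors of 108:
65^1 ≡ 65
65^2 ≡ 83
65^3 ≡ 163
65^4 ≡ 131
65^6 ≡ 191
65^9 ≡ 177
65^12 ≡ 75
65^18 ≡ 155
65^27 ≡ 185
65^36 ≡ 45
65^54 ≡ 217
65^108 ≡ 1
So ord_218(65) = 108, hence |⟨65⟩| = 108.
The index is φ(218) / ord(65) = 108 / 108 = 1.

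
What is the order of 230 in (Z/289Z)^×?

ord(230) | φ(289) = φ(17^2) = 17·(17−1) = 272 = 2^4 · 17.
Divisors of 272: 1, 2, 4, 8, 16, 17, 34, 68, 136, 272.
Evaluate successive powers at the divisors of 272:
230^1 ≡ 230 (mod 289)
230^2 ≡ 13 (mod 289)
230^4 ≡ 169 (mod 289)
230^8 ≡ 239 (mod 289)
230^16 ≡ 188 (mod 289)
230^17 ≡ 179 (mod 289)
230^34 ≡ 251 (mod 289)
230^68 ≡ 288 (mod 289)
230^136 ≡ 1 (mod 289) ✓
Therefore the multiplicative order of 230 modulo 289 is 136.

136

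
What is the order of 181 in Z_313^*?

ord(181) | φ(313) = 313 − 1 = 312 = 2^3 · 3 · 13.
Divisors of 312: 1, 2, 3, 4, 6, 8, 12, 13, 24, 26, 39, 52, 78, 104, 156, 312.
Check 181^d mod 313 for each divisor in increasing order:
181^1 ≡ 181
181^2 ≡ 209
181^3 ≡ 269
181^4 ≡ 174
181^6 ≡ 58
181^8 ≡ 228
181^12 ≡ 234
181^13 ≡ 99
181^24 ≡ 294
181^26 ≡ 98
181^39 ≡ 312
181^52 ≡ 214
181^78 ≡ 1
The smallest such exponent is 78, so the order of 181 is 78.

78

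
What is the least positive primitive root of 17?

3

φ(17) = 17 − 1 = 16 = 2^4.
Test candidates g = 2, 3, … against the prime factors q ∈ {2} of φ(17): g is a generator iff g^(16/q) ≢ 1 for every such q.
g = 2: 2^8 ≡ 1 — hits 1, so not a primitive root.
g = 3: 3^8 ≡ 16 — none is 1, so 3 is a primitive root.
The smallest primitive root modulo 17 is 3.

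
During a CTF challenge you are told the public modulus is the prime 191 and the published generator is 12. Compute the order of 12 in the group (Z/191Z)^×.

95

Since 12 ∈ (Z/191Z)^×, its order divides φ(191) = 191 − 1 = 190 = 2 · 5 · 19.
Divisors of 190: 1, 2, 5, 10, 19, 38, 95, 190.
Compute 12^d (mod 191) for the divisors d until we hit 1:
12^1 ≡ 12 (mod 191)
12^2 ≡ 144 (mod 191)
12^5 ≡ 150 (mod 191)
12^10 ≡ 153 (mod 191)
12^19 ≡ 184 (mod 191)
12^38 ≡ 49 (mod 191)
12^95 ≡ 1 (mod 191) ✓
So ord_191(12) = 95.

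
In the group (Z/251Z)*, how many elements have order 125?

φ(251) = 251 − 1 = 250 = 2 · 5^3.
(Z/251Z)^× is cyclic (|G| = 250); a cyclic group of order m has exactly φ(d) elements of each order d | m, and none otherwise.
125 = 5^3 divides 250, and φ(125) = 100.

100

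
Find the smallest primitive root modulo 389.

2

φ(389) = 389 − 1 = 388 = 2^2 · 97.
Test candidates g = 2, 3, … against the prime factors q ∈ {2, 97} of φ(389): g is a generator iff g^(388/q) ≢ 1 for every such q.
g = 2: 2^194 ≡ 388; 2^4 ≡ 16 — none is 1, so 2 is a primitive root.
So 2 is the smallest generator of (Z/389Z)^×.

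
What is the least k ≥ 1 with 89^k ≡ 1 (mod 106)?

13

The order of 89 must divide φ(106) = φ(2)·φ(53) = 1·52 = 52 = 2^2 · 13.
Divisors of 52: 1, 2, 4, 13, 26, 52.
Evaluate successive powers at the divisors of 52:
89^1 ≡ 89 (mod 106)
89^2 ≡ 77 (mod 106)
89^4 ≡ 99 (mod 106)
89^13 ≡ 1 (mod 106) ✓
Therefore the multiplicative order of 89 modulo 106 is 13.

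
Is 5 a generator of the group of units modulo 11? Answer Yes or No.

φ(11) = 11 − 1 = 10 = 2 · 5.
Test 5^(10/q) mod 11 for each prime factor q of 10:
5^5 ≡ 1 (mod 11)  [q = 2: ≡ 1 ✗]
5^2 ≡ 3 (mod 11)  [q = 5: ≢ 1 ✓]
The check at q = 2 fails, so 5 generates a proper subgroup.

No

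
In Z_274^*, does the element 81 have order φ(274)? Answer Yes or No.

φ(274) = φ(2)·φ(137) = 1·136 = 136 = 2^3 · 17.
An element g generates (Z/274Z)^× iff g^(136/q) ≢ 1 (mod 274) for each prime q ∈ {2, 17}.
81^68 ≡ 1 (mod 274)  [q = 2: ≡ 1 ✗]
81^8 ≡ 209 (mod 274)  [q = 17: ≢ 1 ✓]
The check at q = 2 fails, so 81 generates a proper subgroup.

No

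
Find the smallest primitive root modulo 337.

10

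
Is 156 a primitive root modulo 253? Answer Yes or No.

253 = 11 · 23 is a product of two distinct odd primes, so (Z/253Z)^× ≅ (Z/11Z)^× × (Z/23Z)^× is not cyclic.
No primitive root modulo 253 exists; in particular 156 is not one.

No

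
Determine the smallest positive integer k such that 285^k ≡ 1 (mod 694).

ord(285) | φ(694) = φ(2)·φ(347) = 1·346 = 346 = 2 · 173.
Divisors of 346: 1, 2, 173, 346.
Evaluate successive powers at the divisors of 346:
285^1 ≡ 285
285^2 ≡ 27
285^173 ≡ 1
The smallest such exponent is 173, so the order of 285 is 173.

173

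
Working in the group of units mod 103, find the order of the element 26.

51

By Lagrange's theorem, ord_103(26) divides φ(103) = 103 − 1 = 102 = 2 · 3 · 17.
Divisors of 102: 1, 2, 3, 6, 17, 34, 51, 102.
Check 26^d mod 103 for each divisor in increasing order:
26^1 ≡ 26 (mod 103)
26^2 ≡ 58 (mod 103)
26^3 ≡ 66 (mod 103)
26^6 ≡ 30 (mod 103)
26^17 ≡ 56 (mod 103)
26^34 ≡ 46 (mod 103)
26^51 ≡ 1 (mod 103) ✓
So ord_103(26) = 51.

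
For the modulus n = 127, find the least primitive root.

3

φ(127) = 127 − 1 = 126 = 2 · 3^2 · 7.
Test candidates g = 2, 3, … against the prime factors q ∈ {2, 3, 7} of φ(127): g is a generator iff g^(126/q) ≢ 1 for every such q.
g = 2: 2^63 ≡ 1 — hits 1, so not a primitive root.
g = 3: 3^63 ≡ 126; 3^42 ≡ 107; 3^18 ≡ 4 — none is 1, so 3 is a primitive root.
The smallest primitive root modulo 127 is 3.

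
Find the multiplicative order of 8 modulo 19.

6

By Lagrange's theorem, ord_19(8) divides φ(19) = 19 − 1 = 18 = 2 · 3^2.
Divisors of 18: 1, 2, 3, 6, 9, 18.
Check 8^d mod 19 for each divisor in increasing order:
8^1 ≡ 8 (mod 19)
8^2 ≡ 7 (mod 19)
8^3 ≡ 18 (mod 19)
8^6 ≡ 1 (mod 19) ✓
So ord_19(8) = 6.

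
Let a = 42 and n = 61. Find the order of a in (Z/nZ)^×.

Since 42 ∈ (Z/61Z)^×, its order divides φ(61) = 61 − 1 = 60 = 2^2 · 3 · 5.
Divisors of 60: 1, 2, 3, 4, 5, 6, 10, 12, 15, 20, 30, 60.
Check 42^d mod 61 for each divisor in increasing order:
42^1 ≡ 42 (mod 61)
42^2 ≡ 56 (mod 61)
42^3 ≡ 34 (mod 61)
42^4 ≡ 25 (mod 61)
42^5 ≡ 13 (mod 61)
42^6 ≡ 58 (mod 61)
42^10 ≡ 47 (mod 61)
42^12 ≡ 9 (mod 61)
42^15 ≡ 1 (mod 61) ✓
Therefore the multiplicative order of 42 modulo 61 is 15.

15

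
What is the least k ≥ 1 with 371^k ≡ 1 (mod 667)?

77

Since 371 ∈ (Z/667Z)^×, its order divides φ(667) = φ(23·29) = (23−1)·(29−1) = 22·28 = 616 = 2^3 · 7 · 11.
Divisors of 616: 1, 2, 4, 7, 8, 11, 14, 22, 28, 44, 56, 77, 88, 154, 308, 616.
Test each divisor d:
371^1 ≡ 371 (mod 667)
371^2 ≡ 239 (mod 667)
371^4 ≡ 426 (mod 667)
371^7 ≡ 117 (mod 667)
371^8 ≡ 52 (mod 667)
371^11 ≡ 484 (mod 667)
371^14 ≡ 349 (mod 667)
371^22 ≡ 139 (mod 667)
371^28 ≡ 407 (mod 667)
371^44 ≡ 645 (mod 667)
371^56 ≡ 233 (mod 667)
371^77 ≡ 1 (mod 667) ✓
Therefore the multiplicative order of 371 modulo 667 is 77.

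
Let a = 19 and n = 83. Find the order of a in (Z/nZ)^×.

82

Since 19 ∈ (Z/83Z)^×, its order divides φ(83) = 83 − 1 = 82 = 2 · 41.
Divisors of 82: 1, 2, 41, 82.
Test each divisor d:
19^1 ≡ 19 (mod 83)
19^2 ≡ 29 (mod 83)
19^41 ≡ 82 (mod 83)
19^82 ≡ 1 (mod 83) ✓
Therefore the multiplicative order of 19 modulo 83 is 82.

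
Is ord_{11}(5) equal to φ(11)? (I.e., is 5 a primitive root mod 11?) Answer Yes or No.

φ(11) = 11 − 1 = 10 = 2 · 5.
5 is a primitive root mod 11 iff 5^(φ(11)/q) ≢ 1 for every prime q | φ(11), i.e. q ∈ {2, 5}.
5^5 ≡ 1 (mod 11)  [q = 2: ≡ 1 ✗]
5^2 ≡ 3 (mod 11)  [q = 5: ≢ 1 ✓]
5^5 ≡ 1 shows ord(5) | 5, strictly less than φ(11); not a primitive root.

No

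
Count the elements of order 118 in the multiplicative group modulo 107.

0

φ(107) = 107 − 1 = 106 = 2 · 53.
(Z/107Z)^× is cyclic (|G| = 106); a cyclic group of order m has exactly φ(d) elements of each order d | m, and none otherwise.
Here 106 is not a multiple of 118, so there are no elements of order 118.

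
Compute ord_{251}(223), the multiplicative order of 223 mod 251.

Since 223 ∈ (Z/251Z)^×, its order divides φ(251) = 251 − 1 = 250 = 2 · 5^3.
Divisors of 250: 1, 2, 5, 10, 25, 50, 125, 250.
Evaluate successive powers at the divisors of 250:
223^1 ≡ 223 (mod 251)
223^2 ≡ 31 (mod 251)
223^5 ≡ 200 (mod 251)
223^10 ≡ 91 (mod 251)
223^25 ≡ 102 (mod 251)
223^50 ≡ 113 (mod 251)
223^125 ≡ 250 (mod 251)
223^250 ≡ 1 (mod 251) ✓
So ord_251(223) = 250.

250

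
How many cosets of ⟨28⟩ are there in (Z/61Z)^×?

3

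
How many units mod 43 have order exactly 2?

1

φ(43) = 43 − 1 = 42 = 2 · 3 · 7.
Since (Z/43Z)^× is cyclic of order 42, the number of elements of order d is φ(d) when d | 42 and 0 otherwise.
2 | 42, and φ(2) = 2 − 1 = 1.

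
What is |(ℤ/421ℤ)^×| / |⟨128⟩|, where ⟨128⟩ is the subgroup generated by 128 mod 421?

ord(128) | φ(421) = 421 − 1 = 420 = 2^2 · 3 · 5 · 7.
Divisors of 420: 1, 2, 3, 4, 5, 6, 7, 10, 12, 14, 15, 20, 21, 28, 30, 35, 42, 60, 70, 84, 105, 140, 210, 420.
Check 128^d mod 421 for each divisor in increasing order:
128^1 ≡ 128 (mod 421)
128^2 ≡ 386 (mod 421)
128^3 ≡ 151 (mod 421)
128^4 ≡ 383 (mod 421)
128^5 ≡ 188 (mod 421)
128^6 ≡ 67 (mod 421)
128^7 ≡ 156 (mod 421)
128^10 ≡ 401 (mod 421)
128^12 ≡ 279 (mod 421)
128^14 ≡ 339 (mod 421)
128^15 ≡ 29 (mod 421)
128^20 ≡ 400 (mod 421)
128^21 ≡ 259 (mod 421)
128^28 ≡ 409 (mod 421)
128^30 ≡ 420 (mod 421)
128^35 ≡ 233 (mod 421)
128^42 ≡ 142 (mod 421)
128^60 ≡ 1 (mod 421) ✓
The order of 128 is 60, so the subgroup it generates has 60 elements.
The index is φ(421) / ord(128) = 420 / 60 = 7.

7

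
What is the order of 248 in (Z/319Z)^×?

The order of 248 must divide φ(319) = φ(11·29) = (11−1)·(29−1) = 10·28 = 280 = 2^3 · 5 · 7.
Divisors of 280: 1, 2, 4, 5, 7, 8, 10, 14, 20, 28, 35, 40, 56, 70, 140, 280.
Compute 248^d (mod 319) for the divisors d until we hit 1:
248^1 ≡ 248 (mod 319)
248^2 ≡ 256 (mod 319)
248^4 ≡ 141 (mod 319)
248^5 ≡ 197 (mod 319)
248^7 ≡ 30 (mod 319)
248^8 ≡ 103 (mod 319)
248^10 ≡ 210 (mod 319)
248^14 ≡ 262 (mod 319)
248^20 ≡ 78 (mod 319)
248^28 ≡ 59 (mod 319)
248^35 ≡ 175 (mod 319)
248^40 ≡ 23 (mod 319)
248^56 ≡ 291 (mod 319)
248^70 ≡ 1 (mod 319) ✓
Hence ord(248) = 70.

70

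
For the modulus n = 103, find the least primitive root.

5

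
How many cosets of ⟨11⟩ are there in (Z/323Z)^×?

6

The order of 11 must divide φ(323) = φ(17·19) = (17−1)·(19−1) = 16·18 = 288 = 2^5 · 3^2.
Divisors of 288: 1, 2, 3, 4, 6, 8, 9, 12, 16, 18, 24, 32, 36, 48, 72, 96, 144, 288.
Evaluate successive powers at the divisors of 288:
11^1 ≡ 11 (mod 323)
11^2 ≡ 121 (mod 323)
11^3 ≡ 39 (mod 323)
11^4 ≡ 106 (mod 323)
11^6 ≡ 229 (mod 323)
11^8 ≡ 254 (mod 323)
11^9 ≡ 210 (mod 323)
11^12 ≡ 115 (mod 323)
11^16 ≡ 239 (mod 323)
11^18 ≡ 172 (mod 323)
11^24 ≡ 305 (mod 323)
11^32 ≡ 273 (mod 323)
11^36 ≡ 191 (mod 323)
11^48 ≡ 1 (mod 323) ✓
The order of 11 is 48, so the subgroup it generates has 48 elements.
[(Z/323Z)^× : ⟨11⟩] = 288/48 = 6.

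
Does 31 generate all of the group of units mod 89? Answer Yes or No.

φ(89) = 89 − 1 = 88 = 2^3 · 11.
An element g generates (Z/89Z)^× iff g^(88/q) ≢ 1 (mod 89) for each prime q ∈ {2, 11}.
31^44 ≡ 88 (mod 89)  [q = 2: ≢ 1 ✓]
31^8 ≡ 45 (mod 89)  [q = 11: ≢ 1 ✓]
None equal 1, so ord_89(31) = 88: 31 is a primitive root.

Yes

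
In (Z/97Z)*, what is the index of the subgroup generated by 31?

Since 31 ∈ (Z/97Z)^×, its order divides φ(97) = 97 − 1 = 96 = 2^5 · 3.
Divisors of 96: 1, 2, 3, 4, 6, 8, 12, 16, 24, 32, 48, 96.
Compute 31^d (mod 97) for the divisors d until we hit 1:
31^1 ≡ 31 (mod 97)
31^2 ≡ 88 (mod 97)
31^3 ≡ 12 (mod 97)
31^4 ≡ 81 (mod 97)
31^6 ≡ 47 (mod 97)
31^8 ≡ 62 (mod 97)
31^12 ≡ 75 (mod 97)
31^16 ≡ 61 (mod 97)
31^24 ≡ 96 (mod 97)
31^32 ≡ 35 (mod 97)
31^48 ≡ 1 (mod 97) ✓
Thus |⟨31⟩| = ord(31) = 48.
[(Z/97Z)^× : ⟨31⟩] = 96/48 = 2.

2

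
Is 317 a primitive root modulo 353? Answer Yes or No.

No

φ(353) = 353 − 1 = 352 = 2^5 · 11.
An element g generates (Z/353Z)^× iff g^(352/q) ≢ 1 (mod 353) for each prime q ∈ {2, 11}.
317^176 ≡ 1 (mod 353)  [q = 2: ≡ 1 ✗]
317^32 ≡ 1 (mod 353)  [q = 11: ≡ 1 ✗]
317^176 ≡ 1 shows ord(317) | 176, strictly less than φ(353); not a primitive root.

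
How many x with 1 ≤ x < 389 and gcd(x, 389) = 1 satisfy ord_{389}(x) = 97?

φ(389) = 389 − 1 = 388 = 2^2 · 97.
In a cyclic group of order 388, there are φ(d) elements of order d for each divisor d of 388, and zero for non-divisors.
97 | 388, and φ(97) = 97 − 1 = 96.

96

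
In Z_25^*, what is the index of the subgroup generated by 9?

By Lagrange's theorem, ord_25(9) divides φ(25) = φ(5^2) = 5·(5−1) = 20 = 2^2 · 5.
Divisors of 20: 1, 2, 4, 5, 10, 20.
Evaluate successive powers at the divisors of 20:
9^1 ≡ 9 (mod 25)
9^2 ≡ 6 (mod 25)
9^4 ≡ 11 (mod 25)
9^5 ≡ 24 (mod 25)
9^10 ≡ 1 (mod 25) ✓
The order of 9 is 10, so the subgroup it generates has 10 elements.
Index = |(Z/25Z)^×| / |⟨9⟩| = 20 / 10 = 2.

2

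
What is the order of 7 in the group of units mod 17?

16

The order of 7 must divide φ(17) = 17 − 1 = 16 = 2^4.
Divisors of 16: 1, 2, 4, 8, 16.
Compute 7^d (mod 17) for the divisors d until we hit 1:
7^1 ≡ 7
7^2 ≡ 15
7^4 ≡ 4
7^8 ≡ 16
7^16 ≡ 1
Hence ord(7) = 16.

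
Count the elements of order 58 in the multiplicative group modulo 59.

28

φ(59) = 59 − 1 = 58 = 2 · 29.
(Z/59Z)^× is cyclic (|G| = 58); a cyclic group of order m has exactly φ(d) elements of each order d | m, and none otherwise.
58 = 2 · 29 divides 58, and φ(58) = 28.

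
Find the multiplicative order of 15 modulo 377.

84

Since 15 ∈ (Z/377Z)^×, its order divides φ(377) = φ(13·29) = (13−1)·(29−1) = 12·28 = 336 = 2^4 · 3 · 7.
Divisors of 336: 1, 2, 3, 4, 6, 7, 8, 12, 14, 16, 21, 24, 28, 42, 48, 56, 84, 112, 168, 336.
Test each divisor d:
15^1 ≡ 15
15^2 ≡ 225
15^3 ≡ 359
15^4 ≡ 107
15^6 ≡ 324
15^7 ≡ 336
15^8 ≡ 139
15^12 ≡ 170
15^14 ≡ 173
15^16 ≡ 94
15^21 ≡ 70
15^24 ≡ 248
15^28 ≡ 146
15^42 ≡ 376
15^48 ≡ 53
15^56 ≡ 204
15^84 ≡ 1
Therefore the multiplicative order of 15 modulo 377 is 84.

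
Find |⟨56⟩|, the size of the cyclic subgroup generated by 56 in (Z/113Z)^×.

28

The order of 56 must divide φ(113) = 113 − 1 = 112 = 2^4 · 7.
Divisors of 112: 1, 2, 4, 7, 8, 14, 16, 28, 56, 112.
Test each divisor d:
56^1 ≡ 56 (mod 113)
56^2 ≡ 85 (mod 113)
56^4 ≡ 106 (mod 113)
56^7 ≡ 15 (mod 113)
56^8 ≡ 49 (mod 113)
56^14 ≡ 112 (mod 113)
56^16 ≡ 28 (mod 113)
56^28 ≡ 1 (mod 113) ✓
Therefore the multiplicative order of 56 modulo 113 is 28.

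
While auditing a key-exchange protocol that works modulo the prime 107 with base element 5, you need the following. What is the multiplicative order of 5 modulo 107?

The order of 5 must divide φ(107) = 107 − 1 = 106 = 2 · 53.
Divisors of 106: 1, 2, 53, 106.
Compute 5^d (mod 107) for the divisors d until we hit 1:
5^1 ≡ 5 (mod 107)
5^2 ≡ 25 (mod 107)
5^53 ≡ 106 (mod 107)
5^106 ≡ 1 (mod 107) ✓
Therefore the multiplicative order of 5 modulo 107 is 106.

106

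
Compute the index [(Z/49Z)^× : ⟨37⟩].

2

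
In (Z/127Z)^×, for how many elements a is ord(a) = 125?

0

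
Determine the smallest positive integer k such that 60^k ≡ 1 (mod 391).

ord(60) | φ(391) = φ(17·23) = (17−1)·(23−1) = 16·22 = 352 = 2^5 · 11.
Divisors of 352: 1, 2, 4, 8, 11, 16, 22, 32, 44, 88, 176, 352.
Evaluate successive powers at the divisors of 352:
60^1 ≡ 60
60^2 ≡ 81
60^4 ≡ 305
60^8 ≡ 358
60^11 ≡ 321
60^16 ≡ 307
60^22 ≡ 208
60^32 ≡ 18
60^44 ≡ 254
60^88 ≡ 1
So ord_391(60) = 88.

88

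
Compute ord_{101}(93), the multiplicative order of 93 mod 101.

100

Since 93 ∈ (Z/101Z)^×, its order divides φ(101) = 101 − 1 = 100 = 2^2 · 5^2.
Divisors of 100: 1, 2, 4, 5, 10, 20, 25, 50, 100.
Check 93^d mod 101 for each divisor in increasing order:
93^1 ≡ 93 (mod 101)
93^2 ≡ 64 (mod 101)
93^4 ≡ 56 (mod 101)
93^5 ≡ 57 (mod 101)
93^10 ≡ 17 (mod 101)
93^20 ≡ 87 (mod 101)
93^25 ≡ 10 (mod 101)
93^50 ≡ 100 (mod 101)
93^100 ≡ 1 (mod 101) ✓
The smallest such exponent is 100, so the order of 93 is 100.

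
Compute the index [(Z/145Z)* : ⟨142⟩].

4

ord(142) | φ(145) = φ(5·29) = (5−1)·(29−1) = 4·28 = 112 = 2^4 · 7.
Divisors of 112: 1, 2, 4, 7, 8, 14, 16, 28, 56, 112.
Test each divisor d:
142^1 ≡ 142
142^2 ≡ 9
142^4 ≡ 81
142^7 ≡ 133
142^8 ≡ 36
142^14 ≡ 144
142^16 ≡ 136
142^28 ≡ 1
Thus |⟨142⟩| = ord(142) = 28.
The index is φ(145) / ord(142) = 112 / 28 = 4.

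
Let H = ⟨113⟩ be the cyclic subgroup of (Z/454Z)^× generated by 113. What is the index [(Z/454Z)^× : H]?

2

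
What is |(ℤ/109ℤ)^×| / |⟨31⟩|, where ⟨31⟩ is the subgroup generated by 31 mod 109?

2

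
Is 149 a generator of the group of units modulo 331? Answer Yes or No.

No

φ(331) = 331 − 1 = 330 = 2 · 3 · 5 · 11.
An element g generates (Z/331Z)^× iff g^(330/q) ≢ 1 (mod 331) for each prime q ∈ {2, 3, 5, 11}.
149^165 ≡ 1 (mod 331)  [q = 2: ≡ 1 ✗]
149^110 ≡ 31 (mod 331)  [q = 3: ≢ 1 ✓]
149^66 ≡ 124 (mod 331)  [q = 5: ≢ 1 ✓]
149^30 ≡ 274 (mod 331)  [q = 11: ≢ 1 ✓]
The check at q = 2 fails, so 149 generates a proper subgroup.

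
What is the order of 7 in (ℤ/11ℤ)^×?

The order of 7 must divide φ(11) = 11 − 1 = 10 = 2 · 5.
Divisors of 10: 1, 2, 5, 10.
Compute 7^d (mod 11) for the divisors d until we hit 1:
7^1 ≡ 7
7^2 ≡ 5
7^5 ≡ 10
7^10 ≡ 1
Therefore the multiplicative order of 7 modulo 11 is 10.

10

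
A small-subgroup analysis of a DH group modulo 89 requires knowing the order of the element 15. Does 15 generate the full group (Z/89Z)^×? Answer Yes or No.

Yes

φ(89) = 89 − 1 = 88 = 2^3 · 11.
15 is a primitive root mod 89 iff 15^(φ(89)/q) ≢ 1 for every prime q | φ(89), i.e. q ∈ {2, 11}.
15^44 ≡ 88 (mod 89)  [q = 2: ≢ 1 ✓]
15^8 ≡ 78 (mod 89)  [q = 11: ≢ 1 ✓]
None equal 1, so ord_89(15) = 88: 15 is a primitive root.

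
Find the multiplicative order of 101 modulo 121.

By Lagrange's theorem, ord_121(101) divides φ(121) = φ(11^2) = 11·(11−1) = 110 = 2 · 5 · 11.
Divisors of 110: 1, 2, 5, 10, 11, 22, 55, 110.
Evaluate successive powers at the divisors of 110:
101^1 ≡ 101
101^2 ≡ 37
101^5 ≡ 87
101^10 ≡ 67
101^11 ≡ 112
101^22 ≡ 81
101^55 ≡ 120
101^110 ≡ 1
So ord_121(101) = 110.

110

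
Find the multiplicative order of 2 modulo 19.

18

Since 2 ∈ (Z/19Z)^×, its order divides φ(19) = 19 − 1 = 18 = 2 · 3^2.
Divisors of 18: 1, 2, 3, 6, 9, 18.
Check 2^d mod 19 for each divisor in increasing order:
2^1 ≡ 2 (mod 19)
2^2 ≡ 4 (mod 19)
2^3 ≡ 8 (mod 19)
2^6 ≡ 7 (mod 19)
2^9 ≡ 18 (mod 19)
2^18 ≡ 1 (mod 19) ✓
Hence ord(2) = 18.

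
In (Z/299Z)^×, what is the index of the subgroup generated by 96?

By Lagrange's theorem, ord_299(96) divides φ(299) = φ(13·23) = (13−1)·(23−1) = 12·22 = 264 = 2^3 · 3 · 11.
Divisors of 264: 1, 2, 3, 4, 6, 8, 11, 12, 22, 24, 33, 44, 66, 88, 132, 264.
Evaluate successive powers at the divisors of 264:
96^1 ≡ 96 (mod 299)
96^2 ≡ 246 (mod 299)
96^3 ≡ 294 (mod 299)
96^4 ≡ 118 (mod 299)
96^6 ≡ 25 (mod 299)
96^8 ≡ 170 (mod 299)
96^11 ≡ 47 (mod 299)
96^12 ≡ 27 (mod 299)
96^22 ≡ 116 (mod 299)
96^24 ≡ 131 (mod 299)
96^33 ≡ 70 (mod 299)
96^44 ≡ 1 (mod 299) ✓
The order of 96 is 44, so the subgroup it generates has 44 elements.
[(Z/299Z)^× : ⟨96⟩] = 264/44 = 6.

6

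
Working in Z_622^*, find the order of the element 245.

The order of 245 must divide φ(622) = φ(2)·φ(311) = 1·310 = 310 = 2 · 5 · 31.
Divisors of 310: 1, 2, 5, 10, 31, 62, 155, 310.
Check 245^d mod 622 for each divisor in increasing order:
245^1 ≡ 245
245^2 ≡ 313
245^5 ≡ 47
245^10 ≡ 343
245^31 ≡ 317
245^62 ≡ 347
245^155 ≡ 1
Therefore the multiplicative order of 245 modulo 622 is 155.

155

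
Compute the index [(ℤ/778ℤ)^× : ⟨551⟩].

1

By Lagrange's theorem, ord_778(551) divides φ(778) = φ(2)·φ(389) = 1·388 = 388 = 2^2 · 97.
Divisors of 388: 1, 2, 4, 97, 194, 388.
Test each divisor d:
551^1 ≡ 551 (mod 778)
551^2 ≡ 181 (mod 778)
551^4 ≡ 85 (mod 778)
551^97 ≡ 115 (mod 778)
551^194 ≡ 777 (mod 778)
551^388 ≡ 1 (mod 778) ✓
So ord_778(551) = 388, hence |⟨551⟩| = 388.
[(Z/778Z)^× : ⟨551⟩] = 388/388 = 1.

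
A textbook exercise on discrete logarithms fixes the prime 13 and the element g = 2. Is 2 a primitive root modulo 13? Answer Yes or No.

φ(13) = 13 − 1 = 12 = 2^2 · 3.
2 is a primitive root mod 13 iff 2^(φ(13)/q) ≢ 1 for every prime q | φ(13), i.e. q ∈ {2, 3}.
2^6 ≡ 12 (mod 13)  [q = 2: ≢ 1 ✓]
2^4 ≡ 3 (mod 13)  [q = 3: ≢ 1 ✓]
None equal 1, so ord_13(2) = 12: 2 is a primitive root.

Yes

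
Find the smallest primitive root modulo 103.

φ(103) = 103 − 1 = 102 = 2 · 3 · 17.
Test candidates g = 2, 3, … against the prime factors q ∈ {2, 3, 17} of φ(103): g is a generator iff g^(102/q) ≢ 1 for every such q.
g = 2: 2^51 ≡ 1 — hits 1, so not a primitive root.
g = 3: 3^51 ≡ 102; 3^34 ≡ 1 — hits 1, so not a primitive root.
g = 4: 4^51 ≡ 1 — hits 1, so not a primitive root.
g = 5: 5^51 ≡ 102; 5^34 ≡ 56; 5^6 ≡ 72 — none is 1, so 5 is a primitive root.
So 5 is the smallest generator of (Z/103Z)^×.

5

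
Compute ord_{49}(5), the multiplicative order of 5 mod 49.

By Lagrange's theorem, ord_49(5) divides φ(49) = φ(7^2) = 7·(7−1) = 42 = 2 · 3 · 7.
Divisors of 42: 1, 2, 3, 6, 7, 14, 21, 42.
Compute 5^d (mod 49) for the divisors d until we hit 1:
5^1 ≡ 5 (mod 49)
5^2 ≡ 25 (mod 49)
5^3 ≡ 27 (mod 49)
5^6 ≡ 43 (mod 49)
5^7 ≡ 19 (mod 49)
5^14 ≡ 18 (mod 49)
5^21 ≡ 48 (mod 49)
5^42 ≡ 1 (mod 49) ✓
Therefore the multiplicative order of 5 modulo 49 is 42.

42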